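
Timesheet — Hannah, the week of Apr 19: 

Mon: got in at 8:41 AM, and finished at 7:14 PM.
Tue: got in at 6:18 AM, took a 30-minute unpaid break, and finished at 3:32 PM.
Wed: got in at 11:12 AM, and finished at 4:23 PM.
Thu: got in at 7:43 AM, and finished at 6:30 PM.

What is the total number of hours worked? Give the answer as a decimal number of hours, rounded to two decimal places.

Mon: 8:41 AM–7:14 PM = 10 h 33 min
Tue: 6:18 AM–3:32 PM = 9 h 14 min; less 30 min break → 8 h 44 min
Wed: 11:12 AM–4:23 PM = 5 h 11 min
Thu: 7:43 AM–6:30 PM = 10 h 47 min
Total: 10 h 33 min + 8 h 44 min + 5 h 11 min + 10 h 47 min = 35 h 15 min.

35.25 hours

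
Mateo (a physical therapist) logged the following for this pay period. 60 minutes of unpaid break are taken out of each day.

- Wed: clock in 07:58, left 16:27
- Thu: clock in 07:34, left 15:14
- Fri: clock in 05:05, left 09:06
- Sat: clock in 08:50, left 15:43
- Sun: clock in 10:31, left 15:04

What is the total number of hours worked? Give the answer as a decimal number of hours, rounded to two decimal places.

26.60 hours

Wed: 07:58–16:27 = 8 h 29 min; less 60 min break → 7 h 29 min
Thu: 07:34–15:14 = 7 h 40 min; less 60 min break → 6 h 40 min
Fri: 05:05–09:06 = 4 h 1 min; less 60 min break → 3 h 1 min
Sat: 08:50–15:43 = 6 h 53 min; less 60 min break → 5 h 53 min
Sun: 10:31–15:04 = 4 h 33 min; less 60 min break → 3 h 33 min
Total: 7 h 29 min + 6 h 40 min + 3 h 1 min + 5 h 53 min + 3 h 33 min = 26 h 36 min.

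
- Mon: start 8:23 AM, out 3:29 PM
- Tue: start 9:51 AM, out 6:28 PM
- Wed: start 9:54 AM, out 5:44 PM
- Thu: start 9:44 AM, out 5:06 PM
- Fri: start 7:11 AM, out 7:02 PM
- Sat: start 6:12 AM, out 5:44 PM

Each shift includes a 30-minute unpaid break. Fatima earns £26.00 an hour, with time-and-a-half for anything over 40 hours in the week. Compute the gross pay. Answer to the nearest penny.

£1480.70

Mon: 8:23 AM–3:29 PM = 7 h 6 min; less 30 min break → 6 h 36 min
Tue: 9:51 AM–6:28 PM = 8 h 37 min; less 30 min break → 8 h 7 min
Wed: 9:54 AM–5:44 PM = 7 h 50 min; less 30 min break → 7 h 20 min
Thu: 9:44 AM–5:06 PM = 7 h 22 min; less 30 min break → 6 h 52 min
Fri: 7:11 AM–7:02 PM = 11 h 51 min; less 30 min break → 11 h 21 min
Sat: 6:12 AM–5:44 PM = 11 h 32 min; less 30 min break → 11 h 2 min
Total worked: 51 h 18 min = 3078 min.
Regular 40 h 0 min = 2400 min at £26.00/h; overtime 11 h 18 min = 678 min at £39.00/h.
Pay = (2400 × £26.00 + 678 × £39.00) ÷ 60 = £1480.70.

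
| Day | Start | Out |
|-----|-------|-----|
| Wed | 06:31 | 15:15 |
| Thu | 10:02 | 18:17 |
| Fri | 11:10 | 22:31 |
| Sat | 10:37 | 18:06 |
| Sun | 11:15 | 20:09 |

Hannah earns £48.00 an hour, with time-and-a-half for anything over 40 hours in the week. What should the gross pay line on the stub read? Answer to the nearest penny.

Wed: 06:31–15:15 = 8 h 44 min
Thu: 10:02–18:17 = 8 h 15 min
Fri: 11:10–22:31 = 11 h 21 min
Sat: 10:37–18:06 = 7 h 29 min
Sun: 11:15–20:09 = 8 h 54 min
Total worked: 44 h 43 min = 2683 min.
Regular 40 h 0 min = 2400 min at £48.00/h; overtime 4 h 43 min = 283 min at £72.00/h.
Pay = (2400 × £48.00 + 283 × £72.00) ÷ 60 = £2259.60.

£2259.60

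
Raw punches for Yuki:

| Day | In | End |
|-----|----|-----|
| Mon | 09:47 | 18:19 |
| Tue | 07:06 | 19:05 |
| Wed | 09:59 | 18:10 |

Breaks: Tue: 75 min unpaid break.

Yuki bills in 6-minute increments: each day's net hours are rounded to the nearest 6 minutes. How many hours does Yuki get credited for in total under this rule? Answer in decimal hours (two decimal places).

Mon: 09:47–18:19 = 8 h 32 min → rounds to 8 h 30 min
Tue: 07:06–19:05 = 11 h 59 min − 75 min = 10 h 44 min → rounds to 10 h 42 min
Wed: 09:59–18:10 = 8 h 11 min → rounds to 8 h 12 min
Total credited: 27 h 24 min.

27.40 hours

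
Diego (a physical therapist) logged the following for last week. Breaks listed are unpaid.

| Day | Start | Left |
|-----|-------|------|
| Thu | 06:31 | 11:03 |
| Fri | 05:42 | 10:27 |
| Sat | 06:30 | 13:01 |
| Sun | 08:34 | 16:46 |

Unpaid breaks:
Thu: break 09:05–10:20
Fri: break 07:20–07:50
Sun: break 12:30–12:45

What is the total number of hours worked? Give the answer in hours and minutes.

22 h 0 min

Thu: 06:31–11:03 = 4 h 32 min; less 75 min break → 3 h 17 min
Fri: 05:42–10:27 = 4 h 45 min; less 30 min break → 4 h 15 min
Sat: 06:30–13:01 = 6 h 31 min
Sun: 08:34–16:46 = 8 h 12 min; less 15 min break → 7 h 57 min
Total: 3 h 17 min + 4 h 15 min + 6 h 31 min + 7 h 57 min = 22 h 0 min.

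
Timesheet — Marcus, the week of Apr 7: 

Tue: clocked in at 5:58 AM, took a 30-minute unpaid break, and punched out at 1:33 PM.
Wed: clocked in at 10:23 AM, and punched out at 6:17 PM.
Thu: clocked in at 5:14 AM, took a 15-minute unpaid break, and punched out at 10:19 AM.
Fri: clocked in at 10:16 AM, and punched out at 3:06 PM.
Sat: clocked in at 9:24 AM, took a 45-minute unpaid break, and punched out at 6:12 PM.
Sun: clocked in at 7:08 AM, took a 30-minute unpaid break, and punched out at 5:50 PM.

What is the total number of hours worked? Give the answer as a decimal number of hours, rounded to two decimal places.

Tue: 5:58 AM–1:33 PM = 7 h 35 min; less 30 min break → 7 h 5 min
Wed: 10:23 AM–6:17 PM = 7 h 54 min
Thu: 5:14 AM–10:19 AM = 5 h 5 min; less 15 min break → 4 h 50 min
Fri: 10:16 AM–3:06 PM = 4 h 50 min
Sat: 9:24 AM–6:12 PM = 8 h 48 min; less 45 min break → 8 h 3 min
Sun: 7:08 AM–5:50 PM = 10 h 42 min; less 30 min break → 10 h 12 min
Total: 7 h 5 min + 7 h 54 min + 4 h 50 min + 4 h 50 min + 8 h 3 min + 10 h 12 min = 42 h 54 min.

42.90 hours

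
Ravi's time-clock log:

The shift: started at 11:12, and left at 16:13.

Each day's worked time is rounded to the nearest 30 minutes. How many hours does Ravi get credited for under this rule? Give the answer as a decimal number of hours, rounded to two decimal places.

5.00 hours

The shift: 11:12–16:13 = 5 h 1 min → rounds to 5 h 0 min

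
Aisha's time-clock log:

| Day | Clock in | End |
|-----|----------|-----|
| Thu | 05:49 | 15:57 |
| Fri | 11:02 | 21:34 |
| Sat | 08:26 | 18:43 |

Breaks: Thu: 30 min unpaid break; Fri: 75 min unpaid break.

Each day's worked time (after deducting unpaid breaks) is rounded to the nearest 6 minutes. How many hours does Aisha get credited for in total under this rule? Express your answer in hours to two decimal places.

Thu: 05:49–15:57 = 10 h 8 min − 30 min = 9 h 38 min → rounds to 9 h 36 min
Fri: 11:02–21:34 = 10 h 32 min − 75 min = 9 h 17 min → rounds to 9 h 18 min
Sat: 08:26–18:43 = 10 h 17 min → rounds to 10 h 18 min
Total credited: 29 h 12 min.

29.20 hours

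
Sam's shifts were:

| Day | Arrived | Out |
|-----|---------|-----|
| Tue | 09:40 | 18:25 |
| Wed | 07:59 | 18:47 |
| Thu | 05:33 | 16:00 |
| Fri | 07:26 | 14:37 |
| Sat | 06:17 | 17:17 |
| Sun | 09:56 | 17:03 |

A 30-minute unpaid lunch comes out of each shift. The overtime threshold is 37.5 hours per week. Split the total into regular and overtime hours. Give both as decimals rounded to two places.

Tue: 09:40–18:25 = 8 h 45 min; less 30 min break → 8 h 15 min
Wed: 07:59–18:47 = 10 h 48 min; less 30 min break → 10 h 18 min
Thu: 05:33–16:00 = 10 h 27 min; less 30 min break → 9 h 57 min
Fri: 07:26–14:37 = 7 h 11 min; less 30 min break → 6 h 41 min
Sat: 06:17–17:17 = 11 h 0 min; less 30 min break → 10 h 30 min
Sun: 09:56–17:03 = 7 h 7 min; less 30 min break → 6 h 37 min
Total worked: 52 h 18 min = 52.30 h.
Threshold 37.5 h → overtime 14 h 48 min, regular 37 h 30 min.

Regular 37.50 hours, overtime 14.80 hours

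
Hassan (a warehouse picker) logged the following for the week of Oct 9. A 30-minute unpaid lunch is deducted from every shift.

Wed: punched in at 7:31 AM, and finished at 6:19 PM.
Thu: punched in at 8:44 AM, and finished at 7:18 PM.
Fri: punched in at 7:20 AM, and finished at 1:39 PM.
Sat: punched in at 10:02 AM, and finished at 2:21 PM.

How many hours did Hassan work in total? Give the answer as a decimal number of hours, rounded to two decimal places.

Wed: 7:31 AM–6:19 PM = 10 h 48 min; less 30 min break → 10 h 18 min
Thu: 8:44 AM–7:18 PM = 10 h 34 min; less 30 min break → 10 h 4 min
Fri: 7:20 AM–1:39 PM = 6 h 19 min; less 30 min break → 5 h 49 min
Sat: 10:02 AM–2:21 PM = 4 h 19 min; less 30 min break → 3 h 49 min
Total: 10 h 18 min + 10 h 4 min + 5 h 49 min + 3 h 49 min = 30 h 0 min.

30.00 hours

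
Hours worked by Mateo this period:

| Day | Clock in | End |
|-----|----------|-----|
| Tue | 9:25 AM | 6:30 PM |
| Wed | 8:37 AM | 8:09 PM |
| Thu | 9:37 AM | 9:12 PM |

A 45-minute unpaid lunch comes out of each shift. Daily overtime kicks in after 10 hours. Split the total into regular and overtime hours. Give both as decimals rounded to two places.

Tue: 9:25 AM–6:30 PM = 9 h 5 min; less 45 min break → 8 h 20 min
Wed: 8:37 AM–8:09 PM = 11 h 32 min; less 45 min break → 10 h 47 min
Thu: 9:37 AM–9:12 PM = 11 h 35 min; less 45 min break → 10 h 50 min
Tue reg 8 h 20 min / OT 0 h 0 min; Wed reg 10 h 0 min / OT 0 h 47 min; Thu reg 10 h 0 min / OT 0 h 50 min.
Totals: regular 28 h 20 min, overtime 1 h 37 min.

Regular 28.33 hours, overtime 1.62 hours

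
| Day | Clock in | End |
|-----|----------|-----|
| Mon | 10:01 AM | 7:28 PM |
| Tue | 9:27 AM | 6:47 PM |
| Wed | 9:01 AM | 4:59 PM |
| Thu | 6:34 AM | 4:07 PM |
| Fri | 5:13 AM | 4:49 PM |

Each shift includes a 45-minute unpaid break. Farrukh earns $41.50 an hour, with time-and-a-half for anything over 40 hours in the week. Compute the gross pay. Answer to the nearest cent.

Mon: 10:01 AM–7:28 PM = 9 h 27 min; less 45 min break → 8 h 42 min
Tue: 9:27 AM–6:47 PM = 9 h 20 min; less 45 min break → 8 h 35 min
Wed: 9:01 AM–4:59 PM = 7 h 58 min; less 45 min break → 7 h 13 min
Thu: 6:34 AM–4:07 PM = 9 h 33 min; less 45 min break → 8 h 48 min
Fri: 5:13 AM–4:49 PM = 11 h 36 min; less 45 min break → 10 h 51 min
Total worked: 44 h 9 min = 2649 min.
Regular 40 h 0 min = 2400 min at $41.50/h; overtime 4 h 9 min = 249 min at $62.25/h.
Pay = (2400 × $41.50 + 249 × $62.25) ÷ 60 = $1918.34.

$1918.34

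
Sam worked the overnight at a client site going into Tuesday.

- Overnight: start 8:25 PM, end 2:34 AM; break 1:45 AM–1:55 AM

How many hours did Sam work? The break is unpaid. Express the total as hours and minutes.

Overnight: 8:25 PM → midnight = 3 h 35 min; midnight → 2:34 AM = 2 h 34 min; span 6 h 9 min; less 10 min break → 5 h 59 min

5 h 59 min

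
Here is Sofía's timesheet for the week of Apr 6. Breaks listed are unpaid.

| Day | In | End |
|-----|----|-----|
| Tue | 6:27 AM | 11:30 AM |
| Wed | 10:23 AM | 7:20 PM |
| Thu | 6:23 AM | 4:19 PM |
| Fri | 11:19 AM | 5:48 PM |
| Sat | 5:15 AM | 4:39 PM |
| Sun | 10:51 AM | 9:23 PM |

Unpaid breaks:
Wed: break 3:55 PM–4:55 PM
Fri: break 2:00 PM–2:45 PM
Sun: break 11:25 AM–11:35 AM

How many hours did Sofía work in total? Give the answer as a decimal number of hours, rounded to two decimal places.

Tue: 6:27 AM–11:30 AM = 5 h 3 min
Wed: 10:23 AM–7:20 PM = 8 h 57 min; less 60 min break → 7 h 57 min
Thu: 6:23 AM–4:19 PM = 9 h 56 min
Fri: 11:19 AM–5:48 PM = 6 h 29 min; less 45 min break → 5 h 44 min
Sat: 5:15 AM–4:39 PM = 11 h 24 min
Sun: 10:51 AM–9:23 PM = 10 h 32 min; less 10 min break → 10 h 22 min
Total: 5 h 3 min + 7 h 57 min + 9 h 56 min + 5 h 44 min + 11 h 24 min + 10 h 22 min = 50 h 26 min.

50.43 hours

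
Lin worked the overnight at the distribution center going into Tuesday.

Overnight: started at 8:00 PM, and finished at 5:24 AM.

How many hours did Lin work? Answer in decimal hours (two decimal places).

Overnight: 8:00 PM → midnight = 4 h 0 min; midnight → 5:24 AM = 5 h 24 min; span 9 h 24 min

9.40 hours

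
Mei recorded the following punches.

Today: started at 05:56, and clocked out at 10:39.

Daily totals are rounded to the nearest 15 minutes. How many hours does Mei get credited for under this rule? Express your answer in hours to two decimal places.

4.75 hours

Today: 05:56–10:39 = 4 h 43 min → rounds to 4 h 45 min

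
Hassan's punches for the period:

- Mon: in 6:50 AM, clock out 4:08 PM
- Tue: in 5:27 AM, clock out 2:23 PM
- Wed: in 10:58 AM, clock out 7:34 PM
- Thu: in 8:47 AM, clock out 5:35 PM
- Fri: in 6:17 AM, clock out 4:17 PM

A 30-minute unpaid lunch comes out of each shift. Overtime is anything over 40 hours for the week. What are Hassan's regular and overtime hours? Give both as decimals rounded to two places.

Mon: 6:50 AM–4:08 PM = 9 h 18 min; less 30 min break → 8 h 48 min
Tue: 5:27 AM–2:23 PM = 8 h 56 min; less 30 min break → 8 h 26 min
Wed: 10:58 AM–7:34 PM = 8 h 36 min; less 30 min break → 8 h 6 min
Thu: 8:47 AM–5:35 PM = 8 h 48 min; less 30 min break → 8 h 18 min
Fri: 6:17 AM–4:17 PM = 10 h 0 min; less 30 min break → 9 h 30 min
Total worked: 43 h 8 min = 43.13 h.
Threshold 40 h → overtime 3 h 8 min, regular 40 h 0 min.

Regular 40.00 hours, overtime 3.13 hours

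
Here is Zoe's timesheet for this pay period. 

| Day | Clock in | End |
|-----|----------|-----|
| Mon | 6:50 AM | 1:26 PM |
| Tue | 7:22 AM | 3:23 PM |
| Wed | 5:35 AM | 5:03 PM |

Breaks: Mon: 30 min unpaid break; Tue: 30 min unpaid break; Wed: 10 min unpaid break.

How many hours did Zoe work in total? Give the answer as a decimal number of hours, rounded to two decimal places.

Mon: 6:50 AM–1:26 PM = 6 h 36 min; less 30 min break → 6 h 6 min
Tue: 7:22 AM–3:23 PM = 8 h 1 min; less 30 min break → 7 h 31 min
Wed: 5:35 AM–5:03 PM = 11 h 28 min; less 10 min break → 11 h 18 min
Total: 6 h 6 min + 7 h 31 min + 11 h 18 min = 24 h 55 min.

24.92 hours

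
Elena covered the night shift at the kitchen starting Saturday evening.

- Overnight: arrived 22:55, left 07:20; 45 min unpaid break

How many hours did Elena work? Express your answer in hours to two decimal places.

7.67 hours

Overnight: 22:55 → midnight = 1 h 5 min; midnight → 07:20 = 7 h 20 min; span 8 h 25 min; less 45 min break → 7 h 40 min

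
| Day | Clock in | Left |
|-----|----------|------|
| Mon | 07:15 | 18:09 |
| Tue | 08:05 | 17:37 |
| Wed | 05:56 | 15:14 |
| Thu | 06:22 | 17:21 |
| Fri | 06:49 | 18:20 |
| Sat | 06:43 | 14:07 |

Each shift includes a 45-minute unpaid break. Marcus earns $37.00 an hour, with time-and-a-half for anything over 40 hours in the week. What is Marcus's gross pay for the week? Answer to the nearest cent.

$2319.90

Mon: 07:15–18:09 = 10 h 54 min; less 45 min break → 10 h 9 min
Tue: 08:05–17:37 = 9 h 32 min; less 45 min break → 8 h 47 min
Wed: 05:56–15:14 = 9 h 18 min; less 45 min break → 8 h 33 min
Thu: 06:22–17:21 = 10 h 59 min; less 45 min break → 10 h 14 min
Fri: 06:49–18:20 = 11 h 31 min; less 45 min break → 10 h 46 min
Sat: 06:43–14:07 = 7 h 24 min; less 45 min break → 6 h 39 min
Total worked: 55 h 8 min = 3308 min.
Regular 40 h 0 min = 2400 min at $37.00/h; overtime 15 h 8 min = 908 min at $55.50/h.
Pay = (2400 × $37.00 + 908 × $55.50) ÷ 60 = $2319.90.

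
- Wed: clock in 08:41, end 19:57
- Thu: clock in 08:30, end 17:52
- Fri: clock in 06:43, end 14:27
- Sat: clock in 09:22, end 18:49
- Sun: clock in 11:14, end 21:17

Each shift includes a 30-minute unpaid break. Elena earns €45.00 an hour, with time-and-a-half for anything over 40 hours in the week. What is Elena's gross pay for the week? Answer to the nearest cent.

€2162.25

Wed: 08:41–19:57 = 11 h 16 min; less 30 min break → 10 h 46 min
Thu: 08:30–17:52 = 9 h 22 min; less 30 min break → 8 h 52 min
Fri: 06:43–14:27 = 7 h 44 min; less 30 min break → 7 h 14 min
Sat: 09:22–18:49 = 9 h 27 min; less 30 min break → 8 h 57 min
Sun: 11:14–21:17 = 10 h 3 min; less 30 min break → 9 h 33 min
Total worked: 45 h 22 min = 2722 min.
Regular 40 h 0 min = 2400 min at €45.00/h; overtime 5 h 22 min = 322 min at €67.50/h.
Pay = (2400 × €45.00 + 322 × €67.50) ÷ 60 = €2162.25.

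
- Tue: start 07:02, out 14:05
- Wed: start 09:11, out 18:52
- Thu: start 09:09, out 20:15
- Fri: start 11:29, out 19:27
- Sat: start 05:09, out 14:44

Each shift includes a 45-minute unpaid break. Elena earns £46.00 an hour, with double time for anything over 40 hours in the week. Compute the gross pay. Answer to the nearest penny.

Tue: 07:02–14:05 = 7 h 3 min; less 45 min break → 6 h 18 min
Wed: 09:11–18:52 = 9 h 41 min; less 45 min break → 8 h 56 min
Thu: 09:09–20:15 = 11 h 6 min; less 45 min break → 10 h 21 min
Fri: 11:29–19:27 = 7 h 58 min; less 45 min break → 7 h 13 min
Sat: 05:09–14:44 = 9 h 35 min; less 45 min break → 8 h 50 min
Total worked: 41 h 38 min = 2498 min.
Regular 40 h 0 min = 2400 min at £46.00/h; overtime 1 h 38 min = 98 min at £92.00/h.
Pay = (2400 × £46.00 + 98 × £92.00) ÷ 60 = £1990.27.

£1990.27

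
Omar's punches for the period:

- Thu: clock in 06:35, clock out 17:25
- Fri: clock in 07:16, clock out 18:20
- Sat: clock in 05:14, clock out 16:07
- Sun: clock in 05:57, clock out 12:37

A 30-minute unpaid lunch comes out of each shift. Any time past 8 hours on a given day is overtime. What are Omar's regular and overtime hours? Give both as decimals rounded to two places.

Regular 30.17 hours, overtime 7.28 hours

Thu: 06:35–17:25 = 10 h 50 min; less 30 min break → 10 h 20 min
Fri: 07:16–18:20 = 11 h 4 min; less 30 min break → 10 h 34 min
Sat: 05:14–16:07 = 10 h 53 min; less 30 min break → 10 h 23 min
Sun: 05:57–12:37 = 6 h 40 min; less 30 min break → 6 h 10 min
Thu reg 8 h 0 min / OT 2 h 20 min; Fri reg 8 h 0 min / OT 2 h 34 min; Sat reg 8 h 0 min / OT 2 h 23 min; Sun reg 6 h 10 min / OT 0 h 0 min.
Totals: regular 30 h 10 min, overtime 7 h 17 min.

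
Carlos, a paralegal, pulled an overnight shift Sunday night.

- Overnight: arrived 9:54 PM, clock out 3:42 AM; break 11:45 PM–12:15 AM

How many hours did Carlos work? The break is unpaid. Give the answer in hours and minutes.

Overnight: 9:54 PM → midnight = 2 h 6 min; midnight → 3:42 AM = 3 h 42 min; span 5 h 48 min; less 30 min break → 5 h 18 min

5 h 18 min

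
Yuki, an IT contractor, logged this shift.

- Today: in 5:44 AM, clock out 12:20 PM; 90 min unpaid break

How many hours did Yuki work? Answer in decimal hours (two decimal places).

5.10 hours

Today: 5:44 AM–12:20 PM = 6 h 36 min; less 90 min break → 5 h 6 min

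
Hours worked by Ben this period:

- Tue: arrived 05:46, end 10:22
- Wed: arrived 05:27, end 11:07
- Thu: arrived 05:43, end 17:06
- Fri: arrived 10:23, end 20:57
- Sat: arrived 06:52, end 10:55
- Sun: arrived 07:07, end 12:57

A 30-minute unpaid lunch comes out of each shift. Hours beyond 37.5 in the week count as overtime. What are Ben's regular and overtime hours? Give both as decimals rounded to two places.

Regular 37.50 hours, overtime 1.60 hours

Tue: 05:46–10:22 = 4 h 36 min; less 30 min break → 4 h 6 min
Wed: 05:27–11:07 = 5 h 40 min; less 30 min break → 5 h 10 min
Thu: 05:43–17:06 = 11 h 23 min; less 30 min break → 10 h 53 min
Fri: 10:23–20:57 = 10 h 34 min; less 30 min break → 10 h 4 min
Sat: 06:52–10:55 = 4 h 3 min; less 30 min break → 3 h 33 min
Sun: 07:07–12:57 = 5 h 50 min; less 30 min break → 5 h 20 min
Total worked: 39 h 6 min = 39.10 h.
Threshold 37.5 h → overtime 1 h 36 min, regular 37 h 30 min.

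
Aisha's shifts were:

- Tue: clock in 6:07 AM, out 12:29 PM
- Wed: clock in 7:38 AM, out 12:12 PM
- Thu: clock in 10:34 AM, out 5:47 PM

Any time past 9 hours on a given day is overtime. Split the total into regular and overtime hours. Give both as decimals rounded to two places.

Regular 18.15 hours, overtime 0.00 hours

Tue: 6:07 AM–12:29 PM = 6 h 22 min
Wed: 7:38 AM–12:12 PM = 4 h 34 min
Thu: 10:34 AM–5:47 PM = 7 h 13 min
Tue reg 6 h 22 min / OT 0 h 0 min; Wed reg 4 h 34 min / OT 0 h 0 min; Thu reg 7 h 13 min / OT 0 h 0 min.
Totals: regular 18 h 9 min, overtime 0 h 0 min.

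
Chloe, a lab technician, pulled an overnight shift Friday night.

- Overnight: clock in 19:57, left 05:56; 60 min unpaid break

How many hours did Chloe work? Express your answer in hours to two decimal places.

Overnight: 19:57 → midnight = 4 h 3 min; midnight → 05:56 = 5 h 56 min; span 9 h 59 min; less 60 min break → 8 h 59 min

8.98 hours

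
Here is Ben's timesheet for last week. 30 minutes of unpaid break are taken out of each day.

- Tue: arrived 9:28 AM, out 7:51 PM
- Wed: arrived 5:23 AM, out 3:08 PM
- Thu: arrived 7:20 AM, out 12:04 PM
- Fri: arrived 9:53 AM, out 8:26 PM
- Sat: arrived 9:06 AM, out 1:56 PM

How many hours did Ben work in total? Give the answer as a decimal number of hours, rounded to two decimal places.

37.75 hours

Tue: 9:28 AM–7:51 PM = 10 h 23 min; less 30 min break → 9 h 53 min
Wed: 5:23 AM–3:08 PM = 9 h 45 min; less 30 min break → 9 h 15 min
Thu: 7:20 AM–12:04 PM = 4 h 44 min; less 30 min break → 4 h 14 min
Fri: 9:53 AM–8:26 PM = 10 h 33 min; less 30 min break → 10 h 3 min
Sat: 9:06 AM–1:56 PM = 4 h 50 min; less 30 min break → 4 h 20 min
Total: 9 h 53 min + 9 h 15 min + 4 h 14 min + 10 h 3 min + 4 h 20 min = 37 h 45 min.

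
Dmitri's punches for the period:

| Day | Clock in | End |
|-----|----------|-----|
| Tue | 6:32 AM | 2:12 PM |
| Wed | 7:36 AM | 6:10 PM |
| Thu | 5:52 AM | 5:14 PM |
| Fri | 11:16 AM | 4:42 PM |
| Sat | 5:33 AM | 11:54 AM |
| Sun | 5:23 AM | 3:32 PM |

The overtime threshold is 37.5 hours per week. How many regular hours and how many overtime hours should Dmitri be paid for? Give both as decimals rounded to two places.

Tue: 6:32 AM–2:12 PM = 7 h 40 min
Wed: 7:36 AM–6:10 PM = 10 h 34 min
Thu: 5:52 AM–5:14 PM = 11 h 22 min
Fri: 11:16 AM–4:42 PM = 5 h 26 min
Sat: 5:33 AM–11:54 AM = 6 h 21 min
Sun: 5:23 AM–3:32 PM = 10 h 9 min
Total worked: 51 h 32 min = 51.53 h.
Threshold 37.5 h → overtime 14 h 2 min, regular 37 h 30 min.

Regular 37.50 hours, overtime 14.03 hours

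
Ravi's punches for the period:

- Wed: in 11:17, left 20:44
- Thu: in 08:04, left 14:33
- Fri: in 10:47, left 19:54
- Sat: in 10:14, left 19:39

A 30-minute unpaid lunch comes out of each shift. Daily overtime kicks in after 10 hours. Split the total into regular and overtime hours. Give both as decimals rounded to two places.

Wed: 11:17–20:44 = 9 h 27 min; less 30 min break → 8 h 57 min
Thu: 08:04–14:33 = 6 h 29 min; less 30 min break → 5 h 59 min
Fri: 10:47–19:54 = 9 h 7 min; less 30 min break → 8 h 37 min
Sat: 10:14–19:39 = 9 h 25 min; less 30 min break → 8 h 55 min
Wed reg 8 h 57 min / OT 0 h 0 min; Thu reg 5 h 59 min / OT 0 h 0 min; Fri reg 8 h 37 min / OT 0 h 0 min; Sat reg 8 h 55 min / OT 0 h 0 min.
Totals: regular 32 h 28 min, overtime 0 h 0 min.

Regular 32.47 hours, overtime 0.00 hours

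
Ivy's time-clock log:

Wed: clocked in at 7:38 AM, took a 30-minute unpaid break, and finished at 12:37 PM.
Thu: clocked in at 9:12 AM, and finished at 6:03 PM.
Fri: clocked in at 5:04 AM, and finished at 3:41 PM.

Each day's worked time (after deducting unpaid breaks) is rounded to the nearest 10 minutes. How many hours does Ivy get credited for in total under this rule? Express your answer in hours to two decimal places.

24.00 hours

Wed: 7:38 AM–12:37 PM = 4 h 59 min − 30 min = 4 h 29 min → rounds to 4 h 30 min
Thu: 9:12 AM–6:03 PM = 8 h 51 min → rounds to 8 h 50 min
Fri: 5:04 AM–3:41 PM = 10 h 37 min → rounds to 10 h 40 min
Total credited: 24 h 0 min.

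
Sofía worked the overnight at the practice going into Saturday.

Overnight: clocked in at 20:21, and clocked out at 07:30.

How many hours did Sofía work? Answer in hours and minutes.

Overnight: 20:21 → midnight = 3 h 39 min; midnight → 07:30 = 7 h 30 min; span 11 h 9 min

11 h 9 min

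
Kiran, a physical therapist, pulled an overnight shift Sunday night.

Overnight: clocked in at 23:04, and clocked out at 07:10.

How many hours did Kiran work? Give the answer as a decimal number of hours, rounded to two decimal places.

8.10 hours

Overnight: 23:04 → midnight = 0 h 56 min; midnight → 07:10 = 7 h 10 min; span 8 h 6 min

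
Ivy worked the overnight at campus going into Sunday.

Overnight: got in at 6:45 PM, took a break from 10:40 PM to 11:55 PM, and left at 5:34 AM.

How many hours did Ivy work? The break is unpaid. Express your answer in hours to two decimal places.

Overnight: 6:45 PM → midnight = 5 h 15 min; midnight → 5:34 AM = 5 h 34 min; span 10 h 49 min; less 75 min break → 9 h 34 min

9.57 hours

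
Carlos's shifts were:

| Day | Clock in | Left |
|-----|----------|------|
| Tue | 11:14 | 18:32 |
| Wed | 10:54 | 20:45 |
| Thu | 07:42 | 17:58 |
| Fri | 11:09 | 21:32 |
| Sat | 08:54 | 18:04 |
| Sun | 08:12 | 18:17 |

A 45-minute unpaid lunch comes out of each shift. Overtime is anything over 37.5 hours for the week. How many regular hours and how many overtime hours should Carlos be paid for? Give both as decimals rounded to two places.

Regular 37.50 hours, overtime 15.05 hours

Tue: 11:14–18:32 = 7 h 18 min; less 45 min break → 6 h 33 min
Wed: 10:54–20:45 = 9 h 51 min; less 45 min break → 9 h 6 min
Thu: 07:42–17:58 = 10 h 16 min; less 45 min break → 9 h 31 min
Fri: 11:09–21:32 = 10 h 23 min; less 45 min break → 9 h 38 min
Sat: 08:54–18:04 = 9 h 10 min; less 45 min break → 8 h 25 min
Sun: 08:12–18:17 = 10 h 5 min; less 45 min break → 9 h 20 min
Total worked: 52 h 33 min = 52.55 h.
Threshold 37.5 h → overtime 15 h 3 min, regular 37 h 30 min.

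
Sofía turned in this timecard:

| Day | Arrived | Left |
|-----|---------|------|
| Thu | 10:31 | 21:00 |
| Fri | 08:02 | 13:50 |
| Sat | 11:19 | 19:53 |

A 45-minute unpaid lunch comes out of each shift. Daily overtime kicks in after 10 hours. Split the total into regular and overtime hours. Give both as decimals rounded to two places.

Regular 22.60 hours, overtime 0.00 hours

Thu: 10:31–21:00 = 10 h 29 min; less 45 min break → 9 h 44 min
Fri: 08:02–13:50 = 5 h 48 min; less 45 min break → 5 h 3 min
Sat: 11:19–19:53 = 8 h 34 min; less 45 min break → 7 h 49 min
Thu reg 9 h 44 min / OT 0 h 0 min; Fri reg 5 h 3 min / OT 0 h 0 min; Sat reg 7 h 49 min / OT 0 h 0 min.
Totals: regular 22 h 36 min, overtime 0 h 0 min.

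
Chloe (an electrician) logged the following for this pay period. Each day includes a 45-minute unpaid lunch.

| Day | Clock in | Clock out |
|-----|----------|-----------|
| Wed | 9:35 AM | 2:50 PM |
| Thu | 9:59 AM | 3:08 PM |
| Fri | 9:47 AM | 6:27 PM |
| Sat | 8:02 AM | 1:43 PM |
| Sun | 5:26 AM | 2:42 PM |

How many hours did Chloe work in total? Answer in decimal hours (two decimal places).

Wed: 9:35 AM–2:50 PM = 5 h 15 min; less 45 min break → 4 h 30 min
Thu: 9:59 AM–3:08 PM = 5 h 9 min; less 45 min break → 4 h 24 min
Fri: 9:47 AM–6:27 PM = 8 h 40 min; less 45 min break → 7 h 55 min
Sat: 8:02 AM–1:43 PM = 5 h 41 min; less 45 min break → 4 h 56 min
Sun: 5:26 AM–2:42 PM = 9 h 16 min; less 45 min break → 8 h 31 min
Total: 4 h 30 min + 4 h 24 min + 7 h 55 min + 4 h 56 min + 8 h 31 min = 30 h 16 min.

30.27 hours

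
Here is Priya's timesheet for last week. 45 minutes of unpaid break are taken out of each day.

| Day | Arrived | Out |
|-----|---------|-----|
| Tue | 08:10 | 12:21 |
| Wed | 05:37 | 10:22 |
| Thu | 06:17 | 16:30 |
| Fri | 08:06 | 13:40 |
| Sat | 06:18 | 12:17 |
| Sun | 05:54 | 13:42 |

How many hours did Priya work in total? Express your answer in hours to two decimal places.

34.00 hours

Tue: 08:10–12:21 = 4 h 11 min; less 45 min break → 3 h 26 min
Wed: 05:37–10:22 = 4 h 45 min; less 45 min break → 4 h 0 min
Thu: 06:17–16:30 = 10 h 13 min; less 45 min break → 9 h 28 min
Fri: 08:06–13:40 = 5 h 34 min; less 45 min break → 4 h 49 min
Sat: 06:18–12:17 = 5 h 59 min; less 45 min break → 5 h 14 min
Sun: 05:54–13:42 = 7 h 48 min; less 45 min break → 7 h 3 min
Total: 3 h 26 min + 4 h 0 min + 9 h 28 min + 4 h 49 min + 5 h 14 min + 7 h 3 min = 34 h 0 min.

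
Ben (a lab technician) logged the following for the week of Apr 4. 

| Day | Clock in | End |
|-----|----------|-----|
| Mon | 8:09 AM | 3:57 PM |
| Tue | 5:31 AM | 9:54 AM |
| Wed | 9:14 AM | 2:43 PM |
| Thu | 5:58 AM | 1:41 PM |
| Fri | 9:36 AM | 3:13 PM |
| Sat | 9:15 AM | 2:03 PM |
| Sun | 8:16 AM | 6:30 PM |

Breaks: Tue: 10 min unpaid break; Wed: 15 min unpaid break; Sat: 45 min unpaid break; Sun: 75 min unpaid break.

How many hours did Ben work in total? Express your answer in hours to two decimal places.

Mon: 8:09 AM–3:57 PM = 7 h 48 min
Tue: 5:31 AM–9:54 AM = 4 h 23 min; less 10 min break → 4 h 13 min
Wed: 9:14 AM–2:43 PM = 5 h 29 min; less 15 min break → 5 h 14 min
Thu: 5:58 AM–1:41 PM = 7 h 43 min
Fri: 9:36 AM–3:13 PM = 5 h 37 min
Sat: 9:15 AM–2:03 PM = 4 h 48 min; less 45 min break → 4 h 3 min
Sun: 8:16 AM–6:30 PM = 10 h 14 min; less 75 min break → 8 h 59 min
Total: 7 h 48 min + 4 h 13 min + 5 h 14 min + 7 h 43 min + 5 h 37 min + 4 h 3 min + 8 h 59 min = 43 h 37 min.

43.62 hours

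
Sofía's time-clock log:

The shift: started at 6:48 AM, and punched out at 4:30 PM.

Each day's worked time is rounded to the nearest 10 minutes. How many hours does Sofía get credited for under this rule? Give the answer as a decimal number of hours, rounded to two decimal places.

The shift: 6:48 AM–4:30 PM = 9 h 42 min → rounds to 9 h 40 min

9.67 hours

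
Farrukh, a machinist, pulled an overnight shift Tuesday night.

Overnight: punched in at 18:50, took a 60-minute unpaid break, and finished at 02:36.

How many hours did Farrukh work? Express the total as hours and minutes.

Overnight: 18:50 → midnight = 5 h 10 min; midnight → 02:36 = 2 h 36 min; span 7 h 46 min; less 60 min break → 6 h 46 min

6 h 46 min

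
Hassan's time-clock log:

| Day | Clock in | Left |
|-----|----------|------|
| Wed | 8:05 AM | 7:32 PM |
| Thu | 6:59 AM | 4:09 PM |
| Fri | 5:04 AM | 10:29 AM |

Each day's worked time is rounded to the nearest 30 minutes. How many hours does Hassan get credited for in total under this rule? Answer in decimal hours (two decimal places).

26.00 hours

Wed: 8:05 AM–7:32 PM = 11 h 27 min → rounds to 11 h 30 min
Thu: 6:59 AM–4:09 PM = 9 h 10 min → rounds to 9 h 0 min
Fri: 5:04 AM–10:29 AM = 5 h 25 min → rounds to 5 h 30 min
Total credited: 26 h 0 min.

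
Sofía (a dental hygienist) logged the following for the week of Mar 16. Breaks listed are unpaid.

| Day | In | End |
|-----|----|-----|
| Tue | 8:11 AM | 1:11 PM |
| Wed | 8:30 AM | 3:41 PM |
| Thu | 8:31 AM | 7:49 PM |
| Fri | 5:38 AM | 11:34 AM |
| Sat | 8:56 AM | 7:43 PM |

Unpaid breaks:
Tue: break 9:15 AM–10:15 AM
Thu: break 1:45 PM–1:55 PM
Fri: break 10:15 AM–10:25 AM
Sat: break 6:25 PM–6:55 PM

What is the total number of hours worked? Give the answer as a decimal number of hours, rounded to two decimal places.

38.37 hours

Tue: 8:11 AM–1:11 PM = 5 h 0 min; less 60 min break → 4 h 0 min
Wed: 8:30 AM–3:41 PM = 7 h 11 min
Thu: 8:31 AM–7:49 PM = 11 h 18 min; less 10 min break → 11 h 8 min
Fri: 5:38 AM–11:34 AM = 5 h 56 min; less 10 min break → 5 h 46 min
Sat: 8:56 AM–7:43 PM = 10 h 47 min; less 30 min break → 10 h 17 min
Total: 4 h 0 min + 7 h 11 min + 11 h 8 min + 5 h 46 min + 10 h 17 min = 38 h 22 min.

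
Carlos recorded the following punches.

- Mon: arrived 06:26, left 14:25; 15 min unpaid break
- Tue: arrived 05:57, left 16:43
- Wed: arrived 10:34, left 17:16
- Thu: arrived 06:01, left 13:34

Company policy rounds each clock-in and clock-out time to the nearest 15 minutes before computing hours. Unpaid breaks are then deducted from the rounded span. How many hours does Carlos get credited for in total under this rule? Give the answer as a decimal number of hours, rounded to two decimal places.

32.75 hours

Mon: in 06:26→06:30, out 14:25→14:30; 8 h 0 min − 15 min = 7 h 45 min
Tue: in 05:57→06:00, out 16:43→16:45; 10 h 45 min
Wed: in 10:34→10:30, out 17:16→17:15; 6 h 45 min
Thu: in 06:01→06:00, out 13:34→13:30; 7 h 30 min
Total credited: 32 h 45 min.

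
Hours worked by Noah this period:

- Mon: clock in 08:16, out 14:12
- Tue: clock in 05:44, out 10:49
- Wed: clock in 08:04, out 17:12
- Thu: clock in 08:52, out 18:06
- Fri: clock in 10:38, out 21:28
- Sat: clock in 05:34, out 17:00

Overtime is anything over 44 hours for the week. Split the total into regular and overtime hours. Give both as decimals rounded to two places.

Regular 44.00 hours, overtime 7.65 hours

Mon: 08:16–14:12 = 5 h 56 min
Tue: 05:44–10:49 = 5 h 5 min
Wed: 08:04–17:12 = 9 h 8 min
Thu: 08:52–18:06 = 9 h 14 min
Fri: 10:38–21:28 = 10 h 50 min
Sat: 05:34–17:00 = 11 h 26 min
Total worked: 51 h 39 min = 51.65 h.
Threshold 44 h → overtime 7 h 39 min, regular 44 h 0 min.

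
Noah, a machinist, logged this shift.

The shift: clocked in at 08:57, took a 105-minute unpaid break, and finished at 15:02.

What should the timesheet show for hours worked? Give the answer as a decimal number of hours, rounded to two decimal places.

4.33 hours

The shift: 08:57–15:02 = 6 h 5 min; less 105 min break → 4 h 20 min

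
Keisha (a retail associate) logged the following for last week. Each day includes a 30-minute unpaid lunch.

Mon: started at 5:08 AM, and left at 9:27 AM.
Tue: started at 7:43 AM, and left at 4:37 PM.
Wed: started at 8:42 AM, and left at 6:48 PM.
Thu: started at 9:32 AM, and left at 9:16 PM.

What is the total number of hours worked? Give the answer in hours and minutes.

Mon: 5:08 AM–9:27 AM = 4 h 19 min; less 30 min break → 3 h 49 min
Tue: 7:43 AM–4:37 PM = 8 h 54 min; less 30 min break → 8 h 24 min
Wed: 8:42 AM–6:48 PM = 10 h 6 min; less 30 min break → 9 h 36 min
Thu: 9:32 AM–9:16 PM = 11 h 44 min; less 30 min break → 11 h 14 min
Total: 3 h 49 min + 8 h 24 min + 9 h 36 min + 11 h 14 min = 33 h 3 min.

33 h 3 min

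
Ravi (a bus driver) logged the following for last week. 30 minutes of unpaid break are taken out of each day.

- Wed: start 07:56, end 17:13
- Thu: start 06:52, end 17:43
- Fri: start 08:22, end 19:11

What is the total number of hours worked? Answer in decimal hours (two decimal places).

Wed: 07:56–17:13 = 9 h 17 min; less 30 min break → 8 h 47 min
Thu: 06:52–17:43 = 10 h 51 min; less 30 min break → 10 h 21 min
Fri: 08:22–19:11 = 10 h 49 min; less 30 min break → 10 h 19 min
Total: 8 h 47 min + 10 h 21 min + 10 h 19 min = 29 h 27 min.

29.45 hours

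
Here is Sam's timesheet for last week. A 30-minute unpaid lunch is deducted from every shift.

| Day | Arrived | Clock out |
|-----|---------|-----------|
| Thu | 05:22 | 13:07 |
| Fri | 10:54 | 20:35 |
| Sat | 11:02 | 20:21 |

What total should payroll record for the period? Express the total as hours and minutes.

Thu: 05:22–13:07 = 7 h 45 min; less 30 min break → 7 h 15 min
Fri: 10:54–20:35 = 9 h 41 min; less 30 min break → 9 h 11 min
Sat: 11:02–20:21 = 9 h 19 min; less 30 min break → 8 h 49 min
Total: 7 h 15 min + 9 h 11 min + 8 h 49 min = 25 h 15 min.

25 h 15 min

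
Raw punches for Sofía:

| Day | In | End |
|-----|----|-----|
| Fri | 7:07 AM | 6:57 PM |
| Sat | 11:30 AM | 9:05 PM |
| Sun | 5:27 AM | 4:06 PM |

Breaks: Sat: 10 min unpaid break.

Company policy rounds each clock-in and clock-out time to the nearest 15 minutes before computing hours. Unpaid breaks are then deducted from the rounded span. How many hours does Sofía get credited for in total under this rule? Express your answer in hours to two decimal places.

31.83 hours

Fri: in 7:07 AM→7:00 AM, out 6:57 PM→7:00 PM; 12 h 0 min
Sat: in 11:30 AM→11:30 AM, out 9:05 PM→9:00 PM; 9 h 30 min − 10 min = 9 h 20 min
Sun: in 5:27 AM→5:30 AM, out 4:06 PM→4:00 PM; 10 h 30 min
Total credited: 31 h 50 min.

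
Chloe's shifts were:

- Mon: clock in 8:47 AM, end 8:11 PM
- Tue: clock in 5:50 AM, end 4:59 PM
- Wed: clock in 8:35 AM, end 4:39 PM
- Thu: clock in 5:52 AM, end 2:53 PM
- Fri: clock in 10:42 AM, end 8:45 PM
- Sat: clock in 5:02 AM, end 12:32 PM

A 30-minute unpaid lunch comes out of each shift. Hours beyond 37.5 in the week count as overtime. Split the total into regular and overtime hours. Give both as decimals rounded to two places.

Mon: 8:47 AM–8:11 PM = 11 h 24 min; less 30 min break → 10 h 54 min
Tue: 5:50 AM–4:59 PM = 11 h 9 min; less 30 min break → 10 h 39 min
Wed: 8:35 AM–4:39 PM = 8 h 4 min; less 30 min break → 7 h 34 min
Thu: 5:52 AM–2:53 PM = 9 h 1 min; less 30 min break → 8 h 31 min
Fri: 10:42 AM–8:45 PM = 10 h 3 min; less 30 min break → 9 h 33 min
Sat: 5:02 AM–12:32 PM = 7 h 30 min; less 30 min break → 7 h 0 min
Total worked: 54 h 11 min = 54.18 h.
Threshold 37.5 h → overtime 16 h 41 min, regular 37 h 30 min.

Regular 37.50 hours, overtime 16.68 hours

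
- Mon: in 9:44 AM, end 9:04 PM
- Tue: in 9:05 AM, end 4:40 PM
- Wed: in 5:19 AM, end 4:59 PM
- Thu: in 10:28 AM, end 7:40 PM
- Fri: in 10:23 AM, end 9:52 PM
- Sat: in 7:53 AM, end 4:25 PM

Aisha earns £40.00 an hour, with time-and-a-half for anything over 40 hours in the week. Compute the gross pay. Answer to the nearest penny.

£2788.00

Mon: 9:44 AM–9:04 PM = 11 h 20 min
Tue: 9:05 AM–4:40 PM = 7 h 35 min
Wed: 5:19 AM–4:59 PM = 11 h 40 min
Thu: 10:28 AM–7:40 PM = 9 h 12 min
Fri: 10:23 AM–9:52 PM = 11 h 29 min
Sat: 7:53 AM–4:25 PM = 8 h 32 min
Total worked: 59 h 48 min = 3588 min.
Regular 40 h 0 min = 2400 min at £40.00/h; overtime 19 h 48 min = 1188 min at £60.00/h.
Pay = (2400 × £40.00 + 1188 × £60.00) ÷ 60 = £2788.00.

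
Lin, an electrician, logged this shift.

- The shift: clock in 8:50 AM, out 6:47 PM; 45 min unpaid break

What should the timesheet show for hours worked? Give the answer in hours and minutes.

The shift: 8:50 AM–6:47 PM = 9 h 57 min; less 45 min break → 9 h 12 min

9 h 12 min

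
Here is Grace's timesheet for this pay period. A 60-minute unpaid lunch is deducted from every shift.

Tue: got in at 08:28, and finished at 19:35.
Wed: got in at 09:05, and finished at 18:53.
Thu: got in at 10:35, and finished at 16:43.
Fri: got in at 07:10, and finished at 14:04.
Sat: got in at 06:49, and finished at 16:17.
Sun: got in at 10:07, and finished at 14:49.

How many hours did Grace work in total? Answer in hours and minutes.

Tue: 08:28–19:35 = 11 h 7 min; less 60 min break → 10 h 7 min
Wed: 09:05–18:53 = 9 h 48 min; less 60 min break → 8 h 48 min
Thu: 10:35–16:43 = 6 h 8 min; less 60 min break → 5 h 8 min
Fri: 07:10–14:04 = 6 h 54 min; less 60 min break → 5 h 54 min
Sat: 06:49–16:17 = 9 h 28 min; less 60 min break → 8 h 28 min
Sun: 10:07–14:49 = 4 h 42 min; less 60 min break → 3 h 42 min
Total: 10 h 7 min + 8 h 48 min + 5 h 8 min + 5 h 54 min + 8 h 28 min + 3 h 42 min = 42 h 7 min.

42 h 7 min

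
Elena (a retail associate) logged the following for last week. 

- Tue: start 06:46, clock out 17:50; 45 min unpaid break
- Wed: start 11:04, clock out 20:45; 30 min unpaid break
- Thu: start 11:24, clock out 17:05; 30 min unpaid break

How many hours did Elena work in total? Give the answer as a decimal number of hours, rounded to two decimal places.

Tue: 06:46–17:50 = 11 h 4 min; less 45 min break → 10 h 19 min
Wed: 11:04–20:45 = 9 h 41 min; less 30 min break → 9 h 11 min
Thu: 11:24–17:05 = 5 h 41 min; less 30 min break → 5 h 11 min
Total: 10 h 19 min + 9 h 11 min + 5 h 11 min = 24 h 41 min.

24.68 hours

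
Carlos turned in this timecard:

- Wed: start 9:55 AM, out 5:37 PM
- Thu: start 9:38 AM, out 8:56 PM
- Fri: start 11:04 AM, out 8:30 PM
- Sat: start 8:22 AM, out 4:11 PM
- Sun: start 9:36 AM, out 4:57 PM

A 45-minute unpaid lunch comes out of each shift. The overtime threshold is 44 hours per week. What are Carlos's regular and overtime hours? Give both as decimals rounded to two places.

Wed: 9:55 AM–5:37 PM = 7 h 42 min; less 45 min break → 6 h 57 min
Thu: 9:38 AM–8:56 PM = 11 h 18 min; less 45 min break → 10 h 33 min
Fri: 11:04 AM–8:30 PM = 9 h 26 min; less 45 min break → 8 h 41 min
Sat: 8:22 AM–4:11 PM = 7 h 49 min; less 45 min break → 7 h 4 min
Sun: 9:36 AM–4:57 PM = 7 h 21 min; less 45 min break → 6 h 36 min
Total worked: 39 h 51 min = 39.85 h.
Threshold 44 h → overtime 0 h 0 min, regular 39 h 51 min.

Regular 39.85 hours, overtime 0.00 hours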